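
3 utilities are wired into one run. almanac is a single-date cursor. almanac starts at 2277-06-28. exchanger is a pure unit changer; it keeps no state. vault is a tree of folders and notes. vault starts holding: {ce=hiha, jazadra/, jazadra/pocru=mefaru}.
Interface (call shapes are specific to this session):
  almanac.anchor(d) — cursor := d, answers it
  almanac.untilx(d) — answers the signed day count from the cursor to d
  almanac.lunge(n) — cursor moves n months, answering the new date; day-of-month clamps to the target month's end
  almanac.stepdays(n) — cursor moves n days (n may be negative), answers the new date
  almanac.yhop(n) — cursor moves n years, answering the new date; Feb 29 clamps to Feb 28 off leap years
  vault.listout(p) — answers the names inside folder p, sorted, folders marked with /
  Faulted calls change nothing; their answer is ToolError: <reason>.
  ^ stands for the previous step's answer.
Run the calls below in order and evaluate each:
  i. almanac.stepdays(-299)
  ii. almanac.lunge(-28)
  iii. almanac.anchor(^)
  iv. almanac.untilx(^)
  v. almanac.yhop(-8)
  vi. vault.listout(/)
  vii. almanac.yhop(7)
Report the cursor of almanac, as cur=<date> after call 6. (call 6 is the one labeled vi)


Answer: cur=2266-05-02

Derivation:
Act: almanac.stepdays[n='-299']
Obs: 2276-09-02
Act: almanac.lunge[n='-28']
Obs: 2274-05-02
Act: almanac.anchor[d='^']
Obs: 2274-05-02
Act: almanac.untilx[d='^']
Obs: 0
Act: almanac.yhop[n='-8']
Obs: 2266-05-02
Act: vault.listout[p='/']
Obs: [ce, jazadra/]
Act: almanac.yhop[n='7']
Obs: 2273-05-02


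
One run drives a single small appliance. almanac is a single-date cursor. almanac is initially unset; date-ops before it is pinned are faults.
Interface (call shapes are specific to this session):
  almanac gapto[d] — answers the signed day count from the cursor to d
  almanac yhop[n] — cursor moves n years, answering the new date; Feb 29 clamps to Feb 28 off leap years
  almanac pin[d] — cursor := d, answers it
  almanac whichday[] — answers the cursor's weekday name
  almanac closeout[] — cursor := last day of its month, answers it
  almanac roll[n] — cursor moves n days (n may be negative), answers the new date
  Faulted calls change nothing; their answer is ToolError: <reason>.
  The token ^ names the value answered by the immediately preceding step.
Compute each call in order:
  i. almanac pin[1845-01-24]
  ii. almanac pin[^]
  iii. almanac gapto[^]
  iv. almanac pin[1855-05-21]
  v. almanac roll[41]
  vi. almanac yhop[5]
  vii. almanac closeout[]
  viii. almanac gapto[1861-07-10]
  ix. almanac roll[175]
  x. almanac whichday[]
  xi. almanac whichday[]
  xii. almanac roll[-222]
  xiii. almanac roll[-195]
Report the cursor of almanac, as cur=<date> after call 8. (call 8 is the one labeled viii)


Answer: cur=1860-07-31

Derivation:
Step: almanac pin[1845-01-24]
Result: 1845-01-24
Step: almanac pin[^]
Result: 1845-01-24
Step: almanac gapto[^]
Result: 0
Step: almanac pin[1855-05-21]
Result: 1855-05-21
Step: almanac roll[41]
Result: 1855-07-01
Step: almanac yhop[5]
Result: 1860-07-01
Step: almanac closeout[]
Result: 1860-07-31
Step: almanac gapto[1861-07-10]
Result: 344
Step: almanac roll[175]
Result: 1861-01-22
Step: almanac whichday[]
Result: Tuesday
Step: almanac whichday[]
Result: Tuesday
Step: almanac roll[-222]
Result: 1860-06-14
Step: almanac roll[-195]
Result: 1859-12-02


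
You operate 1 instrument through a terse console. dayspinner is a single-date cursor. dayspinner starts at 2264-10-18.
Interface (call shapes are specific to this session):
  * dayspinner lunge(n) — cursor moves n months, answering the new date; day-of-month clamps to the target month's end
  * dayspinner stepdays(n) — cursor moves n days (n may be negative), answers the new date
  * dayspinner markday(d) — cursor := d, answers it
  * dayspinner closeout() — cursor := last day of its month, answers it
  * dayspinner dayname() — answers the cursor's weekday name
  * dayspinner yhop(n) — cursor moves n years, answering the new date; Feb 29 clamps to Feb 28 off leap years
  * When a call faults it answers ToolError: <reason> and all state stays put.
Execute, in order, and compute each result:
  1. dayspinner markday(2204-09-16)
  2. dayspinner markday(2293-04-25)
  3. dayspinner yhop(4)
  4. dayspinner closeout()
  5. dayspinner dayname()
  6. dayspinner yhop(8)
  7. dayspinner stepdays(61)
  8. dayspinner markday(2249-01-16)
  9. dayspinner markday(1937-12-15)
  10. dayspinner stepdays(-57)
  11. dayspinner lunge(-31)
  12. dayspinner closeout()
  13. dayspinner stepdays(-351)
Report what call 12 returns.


Answer: 1935-03-31

Derivation:
==> dayspinner markday(2204-09-16)
<== 2204-09-16
==> dayspinner markday(2293-04-25)
<== 2293-04-25
==> dayspinner yhop(4)
<== 2297-04-25
==> dayspinner closeout()
<== 2297-04-30
==> dayspinner dayname()
<== Friday
==> dayspinner yhop(8)
<== 2305-04-30
==> dayspinner stepdays(61)
<== 2305-06-30
==> dayspinner markday(2249-01-16)
<== 2249-01-16
==> dayspinner markday(1937-12-15)
<== 1937-12-15
==> dayspinner stepdays(-57)
<== 1937-10-19
==> dayspinner lunge(-31)
<== 1935-03-19
==> dayspinner closeout()
<== 1935-03-31
==> dayspinner stepdays(-351)
<== 1934-04-14


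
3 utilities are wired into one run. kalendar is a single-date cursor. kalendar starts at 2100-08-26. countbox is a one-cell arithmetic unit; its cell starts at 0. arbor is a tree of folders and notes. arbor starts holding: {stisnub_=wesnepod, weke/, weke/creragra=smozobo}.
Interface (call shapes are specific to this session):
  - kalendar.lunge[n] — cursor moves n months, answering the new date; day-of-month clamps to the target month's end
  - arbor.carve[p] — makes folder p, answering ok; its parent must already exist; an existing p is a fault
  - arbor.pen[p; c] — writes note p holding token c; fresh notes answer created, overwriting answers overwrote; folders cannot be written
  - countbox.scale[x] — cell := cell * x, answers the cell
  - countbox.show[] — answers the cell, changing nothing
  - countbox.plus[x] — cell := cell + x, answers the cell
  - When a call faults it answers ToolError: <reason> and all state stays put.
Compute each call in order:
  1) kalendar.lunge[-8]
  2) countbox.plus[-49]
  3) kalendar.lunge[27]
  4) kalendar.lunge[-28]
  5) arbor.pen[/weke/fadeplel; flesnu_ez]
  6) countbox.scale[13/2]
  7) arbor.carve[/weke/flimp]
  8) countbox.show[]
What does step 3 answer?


Answer: 2102-03-26

Derivation:
>>> lunge n='-8'
[out] 2099-12-26
>>> plus x='-49'
[out] -49
>>> lunge n='27'
[out] 2102-03-26
>>> lunge n='-28'
[out] 2099-11-26
>>> pen p='/weke/fadeplel' c='flesnu_ez'
[out] created
>>> scale x='13/2'
[out] -637/2
>>> carve p='/weke/flimp'
[out] ok
>>> show
[out] -637/2


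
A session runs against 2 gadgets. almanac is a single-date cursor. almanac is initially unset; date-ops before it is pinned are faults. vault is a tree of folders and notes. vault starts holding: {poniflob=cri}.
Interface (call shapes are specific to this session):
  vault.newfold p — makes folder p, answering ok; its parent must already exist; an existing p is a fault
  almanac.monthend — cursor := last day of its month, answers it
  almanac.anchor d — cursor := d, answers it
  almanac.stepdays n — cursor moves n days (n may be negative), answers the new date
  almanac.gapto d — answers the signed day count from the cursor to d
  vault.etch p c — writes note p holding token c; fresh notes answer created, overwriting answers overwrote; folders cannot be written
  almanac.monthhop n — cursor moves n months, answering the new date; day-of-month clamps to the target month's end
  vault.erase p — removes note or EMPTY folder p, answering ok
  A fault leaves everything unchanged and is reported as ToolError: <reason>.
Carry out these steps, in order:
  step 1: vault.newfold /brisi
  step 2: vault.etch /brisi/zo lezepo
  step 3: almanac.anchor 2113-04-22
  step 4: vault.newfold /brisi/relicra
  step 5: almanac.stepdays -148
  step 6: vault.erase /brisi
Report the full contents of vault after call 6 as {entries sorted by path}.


Answer: {brisi/, brisi/relicra/, brisi/zo=lezepo, poniflob=cri}

Derivation:
I use vault.newfold using p→/brisi, and get ok.
I run vault.etch using p→/brisi/zo, c→lezepo, — result: created.
Next I call almanac.anchor using d→2113-04-22, and get 2113-04-22.
Using vault.newfold using p→/brisi/relicra, and see ok.
I call almanac.stepdays using n→-148, and observe 2112-11-25.
I invoke vault.erase using p→/brisi, and see ToolError: not empty.


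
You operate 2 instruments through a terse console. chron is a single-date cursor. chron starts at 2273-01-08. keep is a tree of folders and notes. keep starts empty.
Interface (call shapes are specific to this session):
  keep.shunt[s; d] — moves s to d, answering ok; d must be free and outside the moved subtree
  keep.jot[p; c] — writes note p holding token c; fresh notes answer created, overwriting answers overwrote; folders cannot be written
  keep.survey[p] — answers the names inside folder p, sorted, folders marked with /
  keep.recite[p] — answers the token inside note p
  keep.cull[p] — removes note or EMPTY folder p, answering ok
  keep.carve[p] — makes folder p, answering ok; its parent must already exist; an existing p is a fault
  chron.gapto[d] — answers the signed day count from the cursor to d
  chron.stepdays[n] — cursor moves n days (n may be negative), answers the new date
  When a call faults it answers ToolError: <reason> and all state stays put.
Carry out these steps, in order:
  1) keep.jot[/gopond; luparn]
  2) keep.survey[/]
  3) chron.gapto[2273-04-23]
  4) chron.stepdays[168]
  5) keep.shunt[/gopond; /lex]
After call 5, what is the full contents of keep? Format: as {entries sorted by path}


→ keep.jot(p→/gopond, c→luparn)
← created
→ keep.survey(p→/)
← [gopond]
→ chron.gapto(d→2273-04-23)
← 105
→ chron.stepdays(n→168)
← 2273-06-25
→ keep.shunt(s→/gopond, d→/lex)
← ok

Answer: {lex=luparn}


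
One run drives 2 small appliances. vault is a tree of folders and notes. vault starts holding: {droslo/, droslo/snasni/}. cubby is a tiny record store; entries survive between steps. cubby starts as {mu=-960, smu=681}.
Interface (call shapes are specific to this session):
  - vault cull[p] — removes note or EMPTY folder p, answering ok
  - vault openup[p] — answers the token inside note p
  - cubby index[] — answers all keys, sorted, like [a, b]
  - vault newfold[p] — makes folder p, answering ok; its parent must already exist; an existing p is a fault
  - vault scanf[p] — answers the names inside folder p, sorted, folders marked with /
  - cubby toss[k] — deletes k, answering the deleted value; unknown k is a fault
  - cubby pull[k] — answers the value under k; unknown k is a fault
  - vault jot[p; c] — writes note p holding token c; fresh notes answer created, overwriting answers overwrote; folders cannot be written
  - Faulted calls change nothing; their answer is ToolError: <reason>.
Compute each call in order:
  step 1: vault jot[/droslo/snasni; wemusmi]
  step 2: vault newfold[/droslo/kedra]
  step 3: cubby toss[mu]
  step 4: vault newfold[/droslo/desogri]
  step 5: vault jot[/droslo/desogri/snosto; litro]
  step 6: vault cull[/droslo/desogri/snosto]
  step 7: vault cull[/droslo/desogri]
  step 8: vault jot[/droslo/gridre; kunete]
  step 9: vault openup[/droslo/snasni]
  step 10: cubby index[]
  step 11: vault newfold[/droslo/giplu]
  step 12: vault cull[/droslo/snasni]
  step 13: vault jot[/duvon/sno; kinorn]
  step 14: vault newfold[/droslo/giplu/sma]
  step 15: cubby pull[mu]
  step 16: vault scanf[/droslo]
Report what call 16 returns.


;; 1. vault jot(p='/droslo/snasni', c='wemusmi') -> ToolError: is a directory
;; 2. vault newfold(p='/droslo/kedra') -> ok
;; 3. cubby toss(k='mu') -> -960
;; 4. vault newfold(p='/droslo/desogri') -> ok
;; 5. vault jot(p='/droslo/desogri/snosto', c='litro') -> created
;; 6. vault cull(p='/droslo/desogri/snosto') -> ok
;; 7. vault cull(p='/droslo/desogri') -> ok
;; 8. vault jot(p='/droslo/gridre', c='kunete') -> created
;; 9. vault openup(p='/droslo/snasni') -> ToolError: is a directory
;; 10. cubby index() -> [smu]
;; 11. vault newfold(p='/droslo/giplu') -> ok
;; 12. vault cull(p='/droslo/snasni') -> ok
;; 13. vault jot(p='/duvon/sno', c='kinorn') -> ToolError: no parent
;; 14. vault newfold(p='/droslo/giplu/sma') -> ok
;; 15. cubby pull(k='mu') -> ToolError: no such key mu
;; 16. vault scanf(p='/droslo') -> [giplu/, gridre, kedra/]

Answer: [giplu/, gridre, kedra/]


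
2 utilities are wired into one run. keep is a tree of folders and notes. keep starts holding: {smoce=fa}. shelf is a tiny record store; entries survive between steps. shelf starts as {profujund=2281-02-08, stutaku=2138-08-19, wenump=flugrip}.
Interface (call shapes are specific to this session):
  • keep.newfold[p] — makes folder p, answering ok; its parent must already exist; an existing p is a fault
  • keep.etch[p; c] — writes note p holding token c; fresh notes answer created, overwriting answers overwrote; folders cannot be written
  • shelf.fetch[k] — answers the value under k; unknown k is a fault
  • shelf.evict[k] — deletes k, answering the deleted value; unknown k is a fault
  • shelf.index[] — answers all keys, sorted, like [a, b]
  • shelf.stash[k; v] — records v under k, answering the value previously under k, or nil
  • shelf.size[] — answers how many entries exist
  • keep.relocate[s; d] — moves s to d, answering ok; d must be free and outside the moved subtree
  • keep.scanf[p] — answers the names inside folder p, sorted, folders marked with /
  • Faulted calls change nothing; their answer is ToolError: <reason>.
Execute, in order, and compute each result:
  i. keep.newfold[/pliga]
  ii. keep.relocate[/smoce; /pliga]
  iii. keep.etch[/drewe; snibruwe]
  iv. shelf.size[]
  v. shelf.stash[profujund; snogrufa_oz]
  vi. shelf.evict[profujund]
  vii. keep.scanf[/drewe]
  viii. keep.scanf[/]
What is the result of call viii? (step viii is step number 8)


Answer: [drewe, pliga/, smoce]

Derivation:
→ keep.newfold(p='/pliga')
← ok
→ keep.relocate(s='/smoce', d='/pliga')
← ToolError: exists
→ keep.etch(p='/drewe', c='snibruwe')
← created
→ shelf.size()
← 3
→ shelf.stash(k='profujund', v='snogrufa_oz')
← 2281-02-08
→ shelf.evict(k='profujund')
← snogrufa_oz
→ keep.scanf(p='/drewe')
← ToolError: not a directory
→ keep.scanf(p='/')
← [drewe, pliga/, smoce]


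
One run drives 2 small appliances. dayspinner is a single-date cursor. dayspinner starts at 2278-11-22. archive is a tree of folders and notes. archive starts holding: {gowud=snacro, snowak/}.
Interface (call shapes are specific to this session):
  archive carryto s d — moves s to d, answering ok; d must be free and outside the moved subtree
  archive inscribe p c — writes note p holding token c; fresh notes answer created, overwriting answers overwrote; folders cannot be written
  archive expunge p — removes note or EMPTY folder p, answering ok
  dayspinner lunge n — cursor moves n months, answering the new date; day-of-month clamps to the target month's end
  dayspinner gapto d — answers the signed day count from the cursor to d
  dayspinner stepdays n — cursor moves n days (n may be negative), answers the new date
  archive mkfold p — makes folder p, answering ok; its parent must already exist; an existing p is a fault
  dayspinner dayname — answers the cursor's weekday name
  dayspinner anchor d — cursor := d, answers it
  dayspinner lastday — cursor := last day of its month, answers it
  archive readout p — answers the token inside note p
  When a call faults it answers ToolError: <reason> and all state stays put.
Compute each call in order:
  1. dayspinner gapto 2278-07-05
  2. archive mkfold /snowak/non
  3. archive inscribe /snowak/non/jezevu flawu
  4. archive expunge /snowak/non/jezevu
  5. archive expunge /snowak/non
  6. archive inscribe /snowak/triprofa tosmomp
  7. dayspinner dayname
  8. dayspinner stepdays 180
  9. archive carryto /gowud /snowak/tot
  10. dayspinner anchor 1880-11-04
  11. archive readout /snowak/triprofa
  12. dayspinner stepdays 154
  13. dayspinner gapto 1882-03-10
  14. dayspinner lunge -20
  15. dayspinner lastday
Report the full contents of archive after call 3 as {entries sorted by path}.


Answer: {gowud=snacro, snowak/, snowak/non/, snowak/non/jezevu=flawu}

Derivation:
Now I run dayspinner gapto with d='2278-07-05', giving -140.
I try archive mkfold with p='/snowak/non', and see ok.
Then archive inscribe with p='/snowak/non/jezevu', c='flawu', and observe created.
I run archive expunge with p='/snowak/non/jezevu', and get ok.
I run archive expunge with p='/snowak/non', and see ok.
I use archive inscribe with p='/snowak/triprofa', c='tosmomp': created.
Next I call dayspinner dayname(), and observe Friday.
I run dayspinner stepdays with n='180', which returns 2279-05-21.
Using archive carryto with s='/gowud', d='/snowak/tot': ok.
I try dayspinner anchor with d='1880-11-04', and get 1880-11-04.
I try archive readout with p='/snowak/triprofa', giving tosmomp.
Next I call dayspinner stepdays with n='154', giving 1881-04-07.
Invoking dayspinner gapto with d='1882-03-10', which returns 337.
Now I run dayspinner lunge with n='-20', yielding 1879-08-07.
Calling dayspinner lastday, and observe 1879-08-31.


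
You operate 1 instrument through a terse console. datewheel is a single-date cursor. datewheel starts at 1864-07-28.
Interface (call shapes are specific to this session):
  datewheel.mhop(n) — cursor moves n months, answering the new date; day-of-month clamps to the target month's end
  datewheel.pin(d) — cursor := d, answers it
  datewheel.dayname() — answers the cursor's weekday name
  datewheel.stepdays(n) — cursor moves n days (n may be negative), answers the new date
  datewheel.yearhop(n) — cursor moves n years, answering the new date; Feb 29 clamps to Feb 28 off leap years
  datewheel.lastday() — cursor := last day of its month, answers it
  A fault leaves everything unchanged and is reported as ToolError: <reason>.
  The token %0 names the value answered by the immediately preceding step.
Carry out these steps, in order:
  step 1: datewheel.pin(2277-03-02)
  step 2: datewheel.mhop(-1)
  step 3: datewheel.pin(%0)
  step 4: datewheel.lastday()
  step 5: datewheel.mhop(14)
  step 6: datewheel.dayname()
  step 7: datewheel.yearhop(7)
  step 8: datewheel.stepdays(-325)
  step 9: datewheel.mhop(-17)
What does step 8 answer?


Answer: 2284-06-07

Derivation:
~$ datewheel.pin 2277-03-02
  2277-03-02
~$ datewheel.mhop -1
  2277-02-02
~$ datewheel.pin %0
  2277-02-02
~$ datewheel.lastday
  2277-02-28
~$ datewheel.mhop 14
  2278-04-28
~$ datewheel.dayname
  Sunday
~$ datewheel.yearhop 7
  2285-04-28
~$ datewheel.stepdays -325
  2284-06-07
~$ datewheel.mhop -17
  2283-01-07


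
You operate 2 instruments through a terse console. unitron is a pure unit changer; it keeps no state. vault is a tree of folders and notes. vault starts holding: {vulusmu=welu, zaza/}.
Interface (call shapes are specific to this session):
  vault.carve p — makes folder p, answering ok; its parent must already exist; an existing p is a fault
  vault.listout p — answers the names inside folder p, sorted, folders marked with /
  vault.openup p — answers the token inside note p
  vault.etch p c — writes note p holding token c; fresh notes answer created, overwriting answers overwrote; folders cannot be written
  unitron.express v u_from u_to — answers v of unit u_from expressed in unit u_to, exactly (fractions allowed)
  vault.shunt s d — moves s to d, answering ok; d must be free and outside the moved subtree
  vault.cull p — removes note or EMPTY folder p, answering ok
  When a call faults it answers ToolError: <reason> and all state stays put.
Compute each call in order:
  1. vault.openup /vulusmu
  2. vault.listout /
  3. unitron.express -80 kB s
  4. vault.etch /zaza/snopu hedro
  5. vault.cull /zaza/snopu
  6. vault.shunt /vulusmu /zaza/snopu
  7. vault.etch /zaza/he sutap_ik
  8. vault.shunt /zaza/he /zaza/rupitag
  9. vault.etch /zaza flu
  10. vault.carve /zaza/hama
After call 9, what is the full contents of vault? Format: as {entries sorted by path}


·→ openup(p→/vulusmu)
·← welu
·→ listout(p→/)
·← [vulusmu, zaza/]
·→ express(v→-80, u_from→kB, u_to→s)
·← ToolError: incompatible units
·→ etch(p→/zaza/snopu, c→hedro)
·← created
·→ cull(p→/zaza/snopu)
·← ok
·→ shunt(s→/vulusmu, d→/zaza/snopu)
·← ok
·→ etch(p→/zaza/he, c→sutap_ik)
·← created
·→ shunt(s→/zaza/he, d→/zaza/rupitag)
·← ok
·→ etch(p→/zaza, c→flu)
·← ToolError: is a directory
·→ carve(p→/zaza/hama)
·← ok

Answer: {zaza/, zaza/rupitag=sutap_ik, zaza/snopu=welu}


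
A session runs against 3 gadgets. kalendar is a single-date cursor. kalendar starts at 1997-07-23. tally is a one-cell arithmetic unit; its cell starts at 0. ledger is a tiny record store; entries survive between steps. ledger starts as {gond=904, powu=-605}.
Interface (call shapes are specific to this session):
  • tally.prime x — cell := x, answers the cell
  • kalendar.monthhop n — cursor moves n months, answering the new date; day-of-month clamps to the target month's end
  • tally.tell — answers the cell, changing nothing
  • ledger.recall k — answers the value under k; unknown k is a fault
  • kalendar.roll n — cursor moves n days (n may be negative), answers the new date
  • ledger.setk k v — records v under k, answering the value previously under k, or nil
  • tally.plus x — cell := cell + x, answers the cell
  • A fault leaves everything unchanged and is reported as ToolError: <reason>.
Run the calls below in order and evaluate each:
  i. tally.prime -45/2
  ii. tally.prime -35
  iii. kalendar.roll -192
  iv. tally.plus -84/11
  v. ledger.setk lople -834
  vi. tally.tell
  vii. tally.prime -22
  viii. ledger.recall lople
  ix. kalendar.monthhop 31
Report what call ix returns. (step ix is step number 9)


Answer: 1999-08-12

Derivation:
→ tally.prime(x='-45/2')
← -45/2
→ tally.prime(x='-35')
← -35
→ kalendar.roll(n='-192')
← 1997-01-12
→ tally.plus(x='-84/11')
← -469/11
→ ledger.setk(k='lople', v='-834')
← nil
→ tally.tell()
← -469/11
→ tally.prime(x='-22')
← -22
→ ledger.recall(k='lople')
← -834
→ kalendar.monthhop(n='31')
← 1999-08-12


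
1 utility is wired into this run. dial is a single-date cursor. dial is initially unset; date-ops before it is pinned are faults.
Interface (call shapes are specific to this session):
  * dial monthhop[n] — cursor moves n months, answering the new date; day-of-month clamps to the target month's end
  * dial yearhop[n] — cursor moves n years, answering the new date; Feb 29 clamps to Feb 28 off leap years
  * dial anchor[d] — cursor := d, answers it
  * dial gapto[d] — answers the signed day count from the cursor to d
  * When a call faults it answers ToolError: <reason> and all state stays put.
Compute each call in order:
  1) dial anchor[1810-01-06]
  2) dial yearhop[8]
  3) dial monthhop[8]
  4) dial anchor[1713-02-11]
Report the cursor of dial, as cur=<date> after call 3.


Answer: cur=1818-09-06

Derivation:
I use dial anchor with d='1810-01-06', which returns 1810-01-06.
Now I run dial yearhop with n='8': 1818-01-06.
I use dial monthhop with n='8', → 1818-09-06.
I call dial anchor with d='1713-02-11': 1713-02-11.


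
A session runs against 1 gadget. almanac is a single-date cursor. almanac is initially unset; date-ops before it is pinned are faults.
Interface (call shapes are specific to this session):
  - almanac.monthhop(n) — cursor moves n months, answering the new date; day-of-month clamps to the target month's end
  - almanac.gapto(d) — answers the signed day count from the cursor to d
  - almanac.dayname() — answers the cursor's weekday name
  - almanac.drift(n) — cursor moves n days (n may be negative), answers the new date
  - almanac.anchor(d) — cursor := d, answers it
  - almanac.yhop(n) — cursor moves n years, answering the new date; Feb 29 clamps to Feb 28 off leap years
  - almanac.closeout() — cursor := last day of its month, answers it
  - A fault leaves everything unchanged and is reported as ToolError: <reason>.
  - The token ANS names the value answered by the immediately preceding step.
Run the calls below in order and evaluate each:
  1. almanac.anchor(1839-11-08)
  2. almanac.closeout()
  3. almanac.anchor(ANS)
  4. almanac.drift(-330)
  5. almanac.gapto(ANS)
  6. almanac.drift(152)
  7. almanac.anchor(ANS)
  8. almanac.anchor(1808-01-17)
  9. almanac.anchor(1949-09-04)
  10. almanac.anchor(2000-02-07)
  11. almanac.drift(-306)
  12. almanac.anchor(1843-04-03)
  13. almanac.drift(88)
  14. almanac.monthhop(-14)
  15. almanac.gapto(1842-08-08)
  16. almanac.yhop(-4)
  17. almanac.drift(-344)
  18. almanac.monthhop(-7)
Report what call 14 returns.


→ anchor(1839-11-08)
← 1839-11-08
→ closeout()
← 1839-11-30
→ anchor(ANS)
← 1839-11-30
→ drift(-330)
← 1839-01-04
→ gapto(ANS)
← 0
→ drift(152)
← 1839-06-05
→ anchor(ANS)
← 1839-06-05
→ anchor(1808-01-17)
← 1808-01-17
→ anchor(1949-09-04)
← 1949-09-04
→ anchor(2000-02-07)
← 2000-02-07
→ drift(-306)
← 1999-04-07
→ anchor(1843-04-03)
← 1843-04-03
→ drift(88)
← 1843-06-30
→ monthhop(-14)
← 1842-04-30
→ gapto(1842-08-08)
← 100
→ yhop(-4)
← 1838-04-30
→ drift(-344)
← 1837-05-21
→ monthhop(-7)
← 1836-10-21

Answer: 1842-04-30


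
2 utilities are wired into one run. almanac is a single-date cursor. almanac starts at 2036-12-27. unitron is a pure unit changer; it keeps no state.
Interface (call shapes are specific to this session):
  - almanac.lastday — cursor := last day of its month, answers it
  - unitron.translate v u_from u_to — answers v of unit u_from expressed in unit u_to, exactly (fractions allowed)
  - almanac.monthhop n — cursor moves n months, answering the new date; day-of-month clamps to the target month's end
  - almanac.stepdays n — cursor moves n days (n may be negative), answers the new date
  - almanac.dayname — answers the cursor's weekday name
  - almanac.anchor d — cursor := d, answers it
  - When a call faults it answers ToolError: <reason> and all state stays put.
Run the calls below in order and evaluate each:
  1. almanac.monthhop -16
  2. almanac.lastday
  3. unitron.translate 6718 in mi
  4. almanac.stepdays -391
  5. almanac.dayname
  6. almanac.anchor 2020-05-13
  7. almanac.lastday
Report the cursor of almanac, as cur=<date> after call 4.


Answer: cur=2034-08-05

Derivation:
# 1. almanac.monthhop(n='-16') ~> 2035-08-27
# 2. almanac.lastday() ~> 2035-08-31
# 3. unitron.translate(v='6718', u_from='in', u_to='mi') ~> 3359/31680
# 4. almanac.stepdays(n='-391') ~> 2034-08-05
# 5. almanac.dayname() ~> Saturday
# 6. almanac.anchor(d='2020-05-13') ~> 2020-05-13
# 7. almanac.lastday() ~> 2020-05-31


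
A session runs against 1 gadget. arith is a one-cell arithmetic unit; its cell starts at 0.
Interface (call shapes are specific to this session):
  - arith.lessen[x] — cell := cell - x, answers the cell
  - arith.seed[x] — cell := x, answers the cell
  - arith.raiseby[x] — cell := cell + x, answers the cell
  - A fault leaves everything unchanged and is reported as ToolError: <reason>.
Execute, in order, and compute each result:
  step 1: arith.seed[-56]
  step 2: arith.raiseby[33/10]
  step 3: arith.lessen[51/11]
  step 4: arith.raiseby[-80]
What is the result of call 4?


Answer: -15107/110

Derivation:
;; seed(x→-56) => -56
;; raiseby(x→33/10) => -527/10
;; lessen(x→51/11) => -6307/110
;; raiseby(x→-80) => -15107/110


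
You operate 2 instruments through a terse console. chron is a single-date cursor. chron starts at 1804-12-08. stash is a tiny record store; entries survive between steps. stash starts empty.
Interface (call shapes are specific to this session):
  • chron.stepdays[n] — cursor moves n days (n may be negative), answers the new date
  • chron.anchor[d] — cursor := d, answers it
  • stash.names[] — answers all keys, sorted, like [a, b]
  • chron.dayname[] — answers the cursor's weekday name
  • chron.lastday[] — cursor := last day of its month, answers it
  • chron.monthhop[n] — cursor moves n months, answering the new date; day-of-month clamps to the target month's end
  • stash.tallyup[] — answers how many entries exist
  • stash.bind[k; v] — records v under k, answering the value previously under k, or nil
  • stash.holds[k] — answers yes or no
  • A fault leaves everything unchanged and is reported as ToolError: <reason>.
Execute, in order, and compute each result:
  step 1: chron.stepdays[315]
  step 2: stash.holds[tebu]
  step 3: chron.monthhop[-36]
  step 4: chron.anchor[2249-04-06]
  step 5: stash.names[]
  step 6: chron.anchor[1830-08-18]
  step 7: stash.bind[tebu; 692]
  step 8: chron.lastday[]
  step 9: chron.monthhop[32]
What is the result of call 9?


-> stepdays(n→315)
<- 1805-10-19
-> holds(k→tebu)
<- no
-> monthhop(n→-36)
<- 1802-10-19
-> anchor(d→2249-04-06)
<- 2249-04-06
-> names()
<- []
-> anchor(d→1830-08-18)
<- 1830-08-18
-> bind(k→tebu, v→692)
<- nil
-> lastday()
<- 1830-08-31
-> monthhop(n→32)
<- 1833-04-30

Answer: 1833-04-30


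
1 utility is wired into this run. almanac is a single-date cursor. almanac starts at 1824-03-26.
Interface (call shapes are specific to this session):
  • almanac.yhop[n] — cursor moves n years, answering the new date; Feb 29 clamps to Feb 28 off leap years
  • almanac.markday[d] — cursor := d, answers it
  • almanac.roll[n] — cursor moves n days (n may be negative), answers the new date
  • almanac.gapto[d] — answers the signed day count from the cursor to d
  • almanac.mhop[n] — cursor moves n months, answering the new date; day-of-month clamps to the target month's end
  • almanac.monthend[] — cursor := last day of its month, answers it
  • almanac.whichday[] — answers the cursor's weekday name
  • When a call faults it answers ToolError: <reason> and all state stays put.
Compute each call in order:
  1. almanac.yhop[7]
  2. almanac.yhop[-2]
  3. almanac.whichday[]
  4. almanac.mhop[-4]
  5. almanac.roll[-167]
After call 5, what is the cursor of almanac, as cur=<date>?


Answer: cur=1828-06-12

Derivation:
·→ almanac.yhop(n='7')
·← 1831-03-26
·→ almanac.yhop(n='-2')
·← 1829-03-26
·→ almanac.whichday()
·← Thursday
·→ almanac.mhop(n='-4')
·← 1828-11-26
·→ almanac.roll(n='-167')
·← 1828-06-12


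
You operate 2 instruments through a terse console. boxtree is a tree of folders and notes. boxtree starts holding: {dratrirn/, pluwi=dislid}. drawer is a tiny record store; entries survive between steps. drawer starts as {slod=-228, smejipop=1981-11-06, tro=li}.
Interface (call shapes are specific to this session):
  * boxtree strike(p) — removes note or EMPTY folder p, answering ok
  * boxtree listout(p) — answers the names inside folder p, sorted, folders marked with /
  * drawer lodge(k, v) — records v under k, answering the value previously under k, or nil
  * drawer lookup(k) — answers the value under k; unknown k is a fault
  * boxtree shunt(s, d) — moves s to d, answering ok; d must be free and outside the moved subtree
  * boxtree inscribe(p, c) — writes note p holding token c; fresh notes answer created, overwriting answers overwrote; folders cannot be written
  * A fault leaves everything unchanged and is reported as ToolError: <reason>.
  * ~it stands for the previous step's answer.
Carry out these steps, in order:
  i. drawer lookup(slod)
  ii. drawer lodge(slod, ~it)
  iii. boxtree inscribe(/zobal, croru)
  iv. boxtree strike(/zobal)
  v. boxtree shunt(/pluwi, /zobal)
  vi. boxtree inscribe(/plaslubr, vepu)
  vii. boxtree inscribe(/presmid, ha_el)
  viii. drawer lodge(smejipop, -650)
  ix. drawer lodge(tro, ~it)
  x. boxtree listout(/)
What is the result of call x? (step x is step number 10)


Answer: [dratrirn/, plaslubr, presmid, zobal]

Derivation:
Act: drawer lookup[slod]
Obs: -228
Act: drawer lodge[slod; ~it]
Obs: -228
Act: boxtree inscribe[/zobal; croru]
Obs: created
Act: boxtree strike[/zobal]
Obs: ok
Act: boxtree shunt[/pluwi; /zobal]
Obs: ok
Act: boxtree inscribe[/plaslubr; vepu]
Obs: created
Act: boxtree inscribe[/presmid; ha_el]
Obs: created
Act: drawer lodge[smejipop; -650]
Obs: 1981-11-06
Act: drawer lodge[tro; ~it]
Obs: li
Act: boxtree listout[/]
Obs: [dratrirn/, plaslubr, presmid, zobal]


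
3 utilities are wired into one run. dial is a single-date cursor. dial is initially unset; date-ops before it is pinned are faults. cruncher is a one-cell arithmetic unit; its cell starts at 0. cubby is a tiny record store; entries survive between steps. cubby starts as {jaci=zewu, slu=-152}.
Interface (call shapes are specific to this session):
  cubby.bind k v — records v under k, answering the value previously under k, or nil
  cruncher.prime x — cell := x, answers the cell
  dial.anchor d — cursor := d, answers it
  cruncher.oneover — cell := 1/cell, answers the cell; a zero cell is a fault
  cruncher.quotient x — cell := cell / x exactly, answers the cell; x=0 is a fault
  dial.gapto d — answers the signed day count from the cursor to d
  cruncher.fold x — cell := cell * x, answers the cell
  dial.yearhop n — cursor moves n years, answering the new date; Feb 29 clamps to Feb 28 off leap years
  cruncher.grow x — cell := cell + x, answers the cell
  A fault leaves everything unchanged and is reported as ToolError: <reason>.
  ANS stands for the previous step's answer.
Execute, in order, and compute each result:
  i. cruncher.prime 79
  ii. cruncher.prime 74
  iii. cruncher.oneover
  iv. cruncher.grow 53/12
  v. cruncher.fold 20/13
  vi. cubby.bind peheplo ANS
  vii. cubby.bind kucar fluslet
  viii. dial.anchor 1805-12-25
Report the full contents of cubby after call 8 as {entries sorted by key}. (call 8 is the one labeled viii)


> prime x→79
[out] 79
> prime x→74
[out] 74
> oneover
[out] 1/74
> grow x→53/12
[out] 1967/444
> fold x→20/13
[out] 9835/1443
> bind k→peheplo v→ANS
[out] nil
> bind k→kucar v→fluslet
[out] nil
> anchor d→1805-12-25
[out] 1805-12-25

Answer: {jaci=zewu, kucar=fluslet, peheplo=9835/1443, slu=-152}


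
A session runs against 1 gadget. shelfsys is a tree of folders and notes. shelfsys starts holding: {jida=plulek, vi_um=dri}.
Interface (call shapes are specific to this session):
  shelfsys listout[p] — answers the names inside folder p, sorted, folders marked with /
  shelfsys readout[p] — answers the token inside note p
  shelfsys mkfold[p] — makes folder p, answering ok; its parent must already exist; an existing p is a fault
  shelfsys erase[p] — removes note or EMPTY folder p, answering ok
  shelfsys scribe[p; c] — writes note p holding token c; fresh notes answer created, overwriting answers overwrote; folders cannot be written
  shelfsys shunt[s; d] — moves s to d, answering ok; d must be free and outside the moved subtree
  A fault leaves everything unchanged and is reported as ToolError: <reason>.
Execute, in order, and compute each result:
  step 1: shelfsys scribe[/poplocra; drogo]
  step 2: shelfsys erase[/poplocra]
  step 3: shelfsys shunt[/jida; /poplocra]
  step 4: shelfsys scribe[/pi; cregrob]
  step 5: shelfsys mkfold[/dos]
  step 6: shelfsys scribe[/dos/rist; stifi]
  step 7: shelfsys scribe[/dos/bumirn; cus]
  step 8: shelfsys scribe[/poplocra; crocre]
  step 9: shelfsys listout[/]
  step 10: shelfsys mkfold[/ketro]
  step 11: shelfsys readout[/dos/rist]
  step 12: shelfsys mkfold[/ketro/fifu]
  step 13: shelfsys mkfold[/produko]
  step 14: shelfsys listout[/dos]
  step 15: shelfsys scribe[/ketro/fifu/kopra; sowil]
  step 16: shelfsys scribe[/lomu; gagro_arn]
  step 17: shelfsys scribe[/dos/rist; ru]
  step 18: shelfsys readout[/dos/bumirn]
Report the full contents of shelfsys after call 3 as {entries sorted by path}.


==> shelfsys scribe(p: /poplocra, c: drogo)
<== created
==> shelfsys erase(p: /poplocra)
<== ok
==> shelfsys shunt(s: /jida, d: /poplocra)
<== ok
==> shelfsys scribe(p: /pi, c: cregrob)
<== created
==> shelfsys mkfold(p: /dos)
<== ok
==> shelfsys scribe(p: /dos/rist, c: stifi)
<== created
==> shelfsys scribe(p: /dos/bumirn, c: cus)
<== created
==> shelfsys scribe(p: /poplocra, c: crocre)
<== overwrote
==> shelfsys listout(p: /)
<== [dos/, pi, poplocra, vi_um]
==> shelfsys mkfold(p: /ketro)
<== ok
==> shelfsys readout(p: /dos/rist)
<== stifi
==> shelfsys mkfold(p: /ketro/fifu)
<== ok
==> shelfsys mkfold(p: /produko)
<== ok
==> shelfsys listout(p: /dos)
<== [bumirn, rist]
==> shelfsys scribe(p: /ketro/fifu/kopra, c: sowil)
<== created
==> shelfsys scribe(p: /lomu, c: gagro_arn)
<== created
==> shelfsys scribe(p: /dos/rist, c: ru)
<== overwrote
==> shelfsys readout(p: /dos/bumirn)
<== cus

Answer: {poplocra=plulek, vi_um=dri}


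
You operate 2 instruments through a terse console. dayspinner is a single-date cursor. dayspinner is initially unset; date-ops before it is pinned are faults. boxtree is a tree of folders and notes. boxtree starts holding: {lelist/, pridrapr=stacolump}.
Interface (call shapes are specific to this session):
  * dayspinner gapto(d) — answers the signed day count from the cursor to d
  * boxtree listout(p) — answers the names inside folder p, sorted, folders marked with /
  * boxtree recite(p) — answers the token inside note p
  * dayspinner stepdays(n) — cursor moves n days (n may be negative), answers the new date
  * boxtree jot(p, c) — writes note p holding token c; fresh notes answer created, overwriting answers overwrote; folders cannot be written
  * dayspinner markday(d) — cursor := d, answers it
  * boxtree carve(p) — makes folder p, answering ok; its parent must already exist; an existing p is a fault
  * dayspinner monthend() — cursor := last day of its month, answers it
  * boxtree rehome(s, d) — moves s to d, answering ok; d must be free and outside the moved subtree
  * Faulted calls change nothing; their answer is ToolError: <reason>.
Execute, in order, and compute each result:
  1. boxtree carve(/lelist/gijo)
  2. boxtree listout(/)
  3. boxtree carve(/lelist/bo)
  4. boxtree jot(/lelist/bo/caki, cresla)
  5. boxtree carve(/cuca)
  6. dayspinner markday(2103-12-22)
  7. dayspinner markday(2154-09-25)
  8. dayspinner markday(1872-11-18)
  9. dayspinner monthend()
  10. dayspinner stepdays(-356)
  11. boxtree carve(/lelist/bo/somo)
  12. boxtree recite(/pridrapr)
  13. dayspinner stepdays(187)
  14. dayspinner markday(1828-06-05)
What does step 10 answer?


-- 1. boxtree carve(p='/lelist/gijo') == ok
-- 2. boxtree listout(p='/') == [lelist/, pridrapr]
-- 3. boxtree carve(p='/lelist/bo') == ok
-- 4. boxtree jot(p='/lelist/bo/caki', c='cresla') == created
-- 5. boxtree carve(p='/cuca') == ok
-- 6. dayspinner markday(d='2103-12-22') == 2103-12-22
-- 7. dayspinner markday(d='2154-09-25') == 2154-09-25
-- 8. dayspinner markday(d='1872-11-18') == 1872-11-18
-- 9. dayspinner monthend() == 1872-11-30
-- 10. dayspinner stepdays(n='-356') == 1871-12-10
-- 11. boxtree carve(p='/lelist/bo/somo') == ok
-- 12. boxtree recite(p='/pridrapr') == stacolump
-- 13. dayspinner stepdays(n='187') == 1872-06-14
-- 14. dayspinner markday(d='1828-06-05') == 1828-06-05

Answer: 1871-12-10


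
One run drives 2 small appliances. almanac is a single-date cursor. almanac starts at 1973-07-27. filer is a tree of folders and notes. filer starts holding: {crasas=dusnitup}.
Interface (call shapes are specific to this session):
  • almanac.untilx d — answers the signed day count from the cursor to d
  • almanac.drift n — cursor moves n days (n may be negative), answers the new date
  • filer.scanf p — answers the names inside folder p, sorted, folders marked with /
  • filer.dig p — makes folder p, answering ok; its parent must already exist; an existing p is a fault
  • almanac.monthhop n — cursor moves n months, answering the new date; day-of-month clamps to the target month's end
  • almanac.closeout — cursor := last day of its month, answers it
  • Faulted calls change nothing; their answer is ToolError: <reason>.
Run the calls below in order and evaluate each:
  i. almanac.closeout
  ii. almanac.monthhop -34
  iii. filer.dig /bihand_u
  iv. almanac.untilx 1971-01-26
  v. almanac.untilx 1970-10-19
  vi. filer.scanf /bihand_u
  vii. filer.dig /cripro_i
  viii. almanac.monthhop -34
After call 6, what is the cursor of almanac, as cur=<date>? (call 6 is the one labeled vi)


! almanac.closeout() ~> 1973-07-31
! almanac.monthhop(n='-34') ~> 1970-09-30
! filer.dig(p='/bihand_u') ~> ok
! almanac.untilx(d='1971-01-26') ~> 118
! almanac.untilx(d='1970-10-19') ~> 19
! filer.scanf(p='/bihand_u') ~> []
! filer.dig(p='/cripro_i') ~> ok
! almanac.monthhop(n='-34') ~> 1967-11-30

Answer: cur=1970-09-30
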